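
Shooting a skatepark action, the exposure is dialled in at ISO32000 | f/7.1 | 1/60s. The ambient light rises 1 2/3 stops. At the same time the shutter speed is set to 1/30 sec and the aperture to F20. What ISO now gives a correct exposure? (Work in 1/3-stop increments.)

ISO 40000

Scene light: 1 2/3 stops brighter.
Shutter speed: 1/60 → 1/50 → 1/40 → 1/30 — 1 stop longer (brighter).
Aperture: f/7.1 → f/8 → f/9 → f/10 → f/11 → f/13 → f/14 → f/16 → f/18 → f/20 — 3 stops narrower (darker).
Net so far: 1/3 stop darker. ISO: 32000 → 40000.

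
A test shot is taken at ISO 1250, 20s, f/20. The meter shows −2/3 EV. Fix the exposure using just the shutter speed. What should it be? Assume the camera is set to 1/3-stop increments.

Underexposed by 2/3 stop → need 2/3 stop brighter.
Shutter speed: 20 → 25 → 30.

30 s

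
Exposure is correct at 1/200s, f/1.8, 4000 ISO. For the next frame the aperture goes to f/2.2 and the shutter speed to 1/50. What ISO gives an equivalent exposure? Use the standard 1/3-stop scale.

ISO 1600

Aperture: f/1.8 → f/2 → f/2.2 — 2/3 stop smaller aperture (darker).
Shutter speed: 1/200 → 1/160 → 1/125 → 1/100 → 1/80 → 1/60 → 1/50 — 2 stops slower (brighter).
Net change so far: 1 1/3 stops brighter. Offset with the ISO: 4000 → 3200 → 2500 → 2000 → 1600.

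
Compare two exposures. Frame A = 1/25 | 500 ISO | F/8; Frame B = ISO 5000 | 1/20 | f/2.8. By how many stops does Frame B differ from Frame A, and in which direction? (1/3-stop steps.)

Aperture: f/8 → f/7.1 → f/6.3 → f/5.6 → f/5 → f/4.5 → f/4 → f/3.5 → f/3.2 → f/2.8 — 3 stops opened up (brighter).
Shutter speed: 1/25 → 1/20 — 1/3 stop slower (brighter).
ISO: 500 → 640 → 800 → 1000 → 1250 → 1600 → 2000 → 2500 → 3200 → 4000 → 5000 — 3 1/3 stops higher (brighter).
Net: +3 +1/3 +3 1/3 = +6 2/3 stops.

6 2/3 stops brighter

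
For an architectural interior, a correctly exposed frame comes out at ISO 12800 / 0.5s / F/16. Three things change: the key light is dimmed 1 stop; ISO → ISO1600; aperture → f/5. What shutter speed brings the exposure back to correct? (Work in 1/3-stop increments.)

0.8 s

Scene light: 1 stop darker.
ISO: 12800 → 10000 → 8000 → 6400 → 5000 → 4000 → 3200 → 2500 → 2000 → 1600 — 3 stops dropped (darker).
Aperture: f/16 → f/14 → f/13 → f/11 → f/10 → f/9 → f/8 → f/7.1 → f/6.3 → f/5.6 → f/5 — 3 1/3 stops opened up (brighter).
Net so far: 2/3 stop darker. Shutter speed: 0.5 → 0.6 → 0.8.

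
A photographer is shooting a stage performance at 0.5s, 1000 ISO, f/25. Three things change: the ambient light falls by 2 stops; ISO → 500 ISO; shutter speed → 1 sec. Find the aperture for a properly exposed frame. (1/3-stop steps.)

Scene light: 2 stops darker.
ISO: 1000 → 800 → 640 → 500 — 1 stop lower (darker).
Shutter speed: 0.5 → 0.6 → 0.8 → 1 — 1 stop longer (brighter).
Net so far: 2 stops darker. Aperture: f/25 → f/22 → f/20 → f/18 → f/16 → f/14 → f/13.

f/13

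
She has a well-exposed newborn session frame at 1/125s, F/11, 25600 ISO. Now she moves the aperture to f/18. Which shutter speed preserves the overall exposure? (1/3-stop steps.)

Aperture: f/11 → f/13 → f/14 → f/16 → f/18 — 1 1/3 stops narrower (darker).
Need 1 1/3 stops brighter from the shutter speed: 1/125 → 1/100 → 1/80 → 1/60 → 1/50.

1/50s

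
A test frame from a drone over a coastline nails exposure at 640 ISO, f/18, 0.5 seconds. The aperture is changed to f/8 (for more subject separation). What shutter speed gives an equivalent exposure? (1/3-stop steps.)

Aperture: f/18 → f/16 → f/14 → f/13 → f/11 → f/10 → f/9 → f/8 — 2 1/3 stops opened up (brighter).
Need 2 1/3 stops darker from the shutter speed: 0.5 → 0.4 → 0.3 → 1/4 → 1/5 → 1/6 → 1/8 → 1/10.

1/10s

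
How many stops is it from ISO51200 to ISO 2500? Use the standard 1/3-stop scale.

51200 → 40000 → 32000 → 25600 → 20000 → 16000 → 12800 → 10000 → 8000 → 6400 → 5000 → 4000 → 3200 → 2500 — count the steps: 13 third-stops = 4 1/3 stops.

4 1/3 stops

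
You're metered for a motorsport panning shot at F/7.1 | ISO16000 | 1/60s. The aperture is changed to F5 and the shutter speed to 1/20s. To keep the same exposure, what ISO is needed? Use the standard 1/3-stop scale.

Aperture: f/7.1 → f/6.3 → f/5.6 → f/5 — 1 stop wider (brighter).
Shutter speed: 1/60 → 1/50 → 1/40 → 1/30 → 1/25 → 1/20 — 1 2/3 stops longer (brighter).
Net change so far: 2 2/3 stops brighter. Offset with the ISO: 16000 → 12800 → 10000 → 8000 → 6400 → 5000 → 4000 → 3200 → 2500.

ISO 2500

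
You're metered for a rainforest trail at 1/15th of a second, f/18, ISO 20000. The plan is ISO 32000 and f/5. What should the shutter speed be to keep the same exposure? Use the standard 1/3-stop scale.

1/320s

ISO: 20000 → 25600 → 32000 — 2/3 stop higher (brighter).
Aperture: f/18 → f/16 → f/14 → f/13 → f/11 → f/10 → f/9 → f/8 → f/7.1 → f/6.3 → f/5.6 → f/5 — 3 2/3 stops wider (brighter).
Net change so far: 4 1/3 stops brighter. Offset with the shutter speed: 1/15 → 1/20 → 1/25 → 1/30 → 1/40 → 1/50 → 1/60 → 1/80 → 1/100 → 1/125 → 1/160 → 1/200 → 1/250 → 1/320.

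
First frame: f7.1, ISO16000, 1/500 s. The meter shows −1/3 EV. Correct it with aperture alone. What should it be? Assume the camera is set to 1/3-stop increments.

Underexposed by 1/3 stop → need 1/3 stop brighter.
Aperture: f/7.1 → f/6.3.

f/6.3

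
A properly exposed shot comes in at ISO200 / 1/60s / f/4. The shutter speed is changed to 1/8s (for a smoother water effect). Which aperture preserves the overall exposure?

Shutter speed: 1/60 → 1/30 → 1/15 → 1/8 — 3 stops longer (brighter).
Need 3 stops darker from the aperture: f/4 → f/5.6 → f/8 → f/11.

f/11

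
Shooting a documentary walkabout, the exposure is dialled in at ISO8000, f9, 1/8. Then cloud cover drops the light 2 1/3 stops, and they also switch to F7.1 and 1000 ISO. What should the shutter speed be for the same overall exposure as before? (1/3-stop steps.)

3.2 s

Scene light: 2 1/3 stops darker.
Aperture: f/9 → f/8 → f/7.1 — 2/3 stop wider (brighter).
ISO: 8000 → 6400 → 5000 → 4000 → 3200 → 2500 → 2000 → 1600 → 1250 → 1000 — 3 stops dropped (darker).
Net so far: 4 2/3 stops darker. Shutter speed: 1/8 → 1/6 → 1/5 → 1/4 → 0.3 → 0.4 → 0.5 → 0.6 → 0.8 → 1 → 1.3 → 1.6 → 2 → 2.5 → 3.2.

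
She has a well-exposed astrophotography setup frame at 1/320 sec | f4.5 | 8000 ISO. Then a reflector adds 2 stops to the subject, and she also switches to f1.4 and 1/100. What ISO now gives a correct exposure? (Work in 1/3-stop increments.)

ISO 64

Scene light: 2 stops brighter.
Aperture: f/4.5 → f/4 → f/3.5 → f/3.2 → f/2.8 → f/2.5 → f/2.2 → f/2 → f/1.8 → f/1.6 → f/1.4 — 3 1/3 stops wider (brighter).
Shutter speed: 1/320 → 1/250 → 1/200 → 1/160 → 1/125 → 1/100 — 1 2/3 stops slower (brighter).
Net so far: 7 stops brighter. ISO: 8000 → 6400 → 5000 → 4000 → 3200 → 2500 → 2000 → 1600 → 1250 → 1000 → 800 → 640 → 500 → 400 → 320 → 250 → 200 → 160 → 125 → 100 → 80 → 64.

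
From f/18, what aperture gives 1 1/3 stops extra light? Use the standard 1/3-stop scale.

Aperture: f/18 → f/16 → f/14 → f/13 → f/11 — 1 1/3 stops opened up (brighter).

f/11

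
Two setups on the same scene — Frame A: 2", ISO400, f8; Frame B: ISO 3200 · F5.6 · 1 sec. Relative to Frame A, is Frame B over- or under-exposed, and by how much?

Aperture: f/8 → f/5.6 — 1 stop wider (brighter).
Shutter speed: 2 → 1 — 1 stop shorter (darker).
ISO: 400 → 800 → 1600 → 3200 — 3 stops raised (brighter).
Net: +1 −1 +3 = +3 stops.

3 stops brighter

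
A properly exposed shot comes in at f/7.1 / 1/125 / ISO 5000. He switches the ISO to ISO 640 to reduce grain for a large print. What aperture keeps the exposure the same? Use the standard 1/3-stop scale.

f/2.5

ISO: 5000 → 4000 → 3200 → 2500 → 2000 → 1600 → 1250 → 1000 → 800 → 640 — 3 stops lower (darker).
Need 3 stops brighter from the aperture: f/7.1 → f/6.3 → f/5.6 → f/5 → f/4.5 → f/4 → f/3.5 → f/3.2 → f/2.8 → f/2.5.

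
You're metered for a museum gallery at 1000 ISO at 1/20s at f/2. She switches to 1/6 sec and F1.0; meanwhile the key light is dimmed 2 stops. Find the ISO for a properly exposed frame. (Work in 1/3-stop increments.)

ISO 320

Scene light: 2 stops darker.
Shutter speed: 1/20 → 1/15 → 1/13 → 1/10 → 1/8 → 1/6 — 1 2/3 stops longer (brighter).
Aperture: f/2 → f/1.8 → f/1.6 → f/1.4 → f/1.2 → f/1.1 → f/1.0 — 2 stops wider (brighter).
Net so far: 1 2/3 stops brighter. ISO: 1000 → 800 → 640 → 500 → 400 → 320.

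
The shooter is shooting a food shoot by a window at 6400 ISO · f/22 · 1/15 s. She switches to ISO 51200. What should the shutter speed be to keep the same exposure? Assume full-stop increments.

ISO: 6400 → 12800 → 25600 → 51200 — 3 stops raised (brighter).
Need 3 stops darker from the shutter speed: 1/15 → 1/30 → 1/60 → 1/125.

1/125s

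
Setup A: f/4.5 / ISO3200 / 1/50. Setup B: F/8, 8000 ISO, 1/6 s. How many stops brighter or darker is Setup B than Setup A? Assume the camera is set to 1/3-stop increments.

2 2/3 stops brighter

Aperture: f/4.5 → f/5 → f/5.6 → f/6.3 → f/7.1 → f/8 — 1 2/3 stops narrower (darker).
Shutter speed: 1/50 → 1/40 → 1/30 → 1/25 → 1/20 → 1/15 → 1/13 → 1/10 → 1/8 → 1/6 — 3 stops longer (brighter).
ISO: 3200 → 4000 → 5000 → 6400 → 8000 — 1 1/3 stops higher (brighter).
Net: −1 2/3 +3 +1 1/3 = +2 2/3 stops.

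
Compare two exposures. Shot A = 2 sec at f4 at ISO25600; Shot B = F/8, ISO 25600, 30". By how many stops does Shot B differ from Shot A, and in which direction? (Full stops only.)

2 stops brighter

Aperture: f/4 → f/5.6 → f/8 — 2 stops stopped down (darker).
Shutter speed: 2 → 4 → 8 → 15 → 30 — 4 stops slower (brighter).
ISO: unchanged.
Net: −2 +4 = +2 stops.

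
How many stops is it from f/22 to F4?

5 stops

f/22 → f/16 → f/11 → f/8 → f/5.6 → f/4 — count the steps: 5 stops.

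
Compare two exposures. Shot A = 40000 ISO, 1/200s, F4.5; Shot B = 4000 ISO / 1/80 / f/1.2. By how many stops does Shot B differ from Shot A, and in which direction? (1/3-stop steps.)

Aperture: f/4.5 → f/4 → f/3.5 → f/3.2 → f/2.8 → f/2.5 → f/2.2 → f/2 → f/1.8 → f/1.6 → f/1.4 → f/1.2 — 3 2/3 stops wider (brighter).
Shutter speed: 1/200 → 1/160 → 1/125 → 1/100 → 1/80 — 1 1/3 stops longer (brighter).
ISO: 40000 → 32000 → 25600 → 20000 → 16000 → 12800 → 10000 → 8000 → 6400 → 5000 → 4000 — 3 1/3 stops dropped (darker).
Net: +3 2/3 +1 1/3 −3 1/3 = +1 2/3 stops.

1 2/3 stops brighter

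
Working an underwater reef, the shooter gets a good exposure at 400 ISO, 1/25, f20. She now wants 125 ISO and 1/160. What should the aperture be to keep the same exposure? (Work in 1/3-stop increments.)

f/4.5

ISO: 400 → 320 → 250 → 200 → 160 → 125 — 1 2/3 stops dropped (darker).
Shutter speed: 1/25 → 1/30 → 1/40 → 1/50 → 1/60 → 1/80 → 1/100 → 1/125 → 1/160 — 2 2/3 stops faster (darker).
Net change so far: 4 1/3 stops darker. Offset with the aperture: f/20 → f/18 → f/16 → f/14 → f/13 → f/11 → f/10 → f/9 → f/8 → f/7.1 → f/6.3 → f/5.6 → f/5 → f/4.5.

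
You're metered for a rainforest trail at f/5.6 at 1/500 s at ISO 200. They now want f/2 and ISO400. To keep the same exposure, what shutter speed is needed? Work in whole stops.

Aperture: f/5.6 → f/4 → f/2.8 → f/2 — 3 stops larger aperture (brighter).
ISO: 200 → 400 — 1 stop higher (brighter).
Net change so far: 4 stops brighter. Offset with the shutter speed: 1/500 → 1/1000 → 1/2000 → 1/4000 → 1/8000.

1/8000s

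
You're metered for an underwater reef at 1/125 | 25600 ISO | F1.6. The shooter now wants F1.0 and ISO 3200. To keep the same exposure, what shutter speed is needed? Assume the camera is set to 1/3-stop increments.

1/40s

Aperture: f/1.6 → f/1.4 → f/1.2 → f/1.1 → f/1.0 — 1 1/3 stops opened up (brighter).
ISO: 25600 → 20000 → 16000 → 12800 → 10000 → 8000 → 6400 → 5000 → 4000 → 3200 — 3 stops dropped (darker).
Net change so far: 1 2/3 stops darker. Offset with the shutter speed: 1/125 → 1/100 → 1/80 → 1/60 → 1/50 → 1/40.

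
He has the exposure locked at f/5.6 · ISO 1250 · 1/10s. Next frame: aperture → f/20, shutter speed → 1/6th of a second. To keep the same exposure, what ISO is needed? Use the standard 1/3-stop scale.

ISO 10000

Aperture: f/5.6 → f/6.3 → f/7.1 → f/8 → f/9 → f/10 → f/11 → f/13 → f/14 → f/16 → f/18 → f/20 — 3 2/3 stops stopped down (darker).
Shutter speed: 1/10 → 1/8 → 1/6 — 2/3 stop longer (brighter).
Net change so far: 3 stops darker. Offset with the ISO: 1250 → 1600 → 2000 → 2500 → 3200 → 4000 → 5000 → 6400 → 8000 → 10000.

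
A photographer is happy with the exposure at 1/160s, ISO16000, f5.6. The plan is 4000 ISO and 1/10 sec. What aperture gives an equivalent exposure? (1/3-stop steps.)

ISO: 16000 → 12800 → 10000 → 8000 → 6400 → 5000 → 4000 — 2 stops dropped (darker).
Shutter speed: 1/160 → 1/125 → 1/100 → 1/80 → 1/60 → 1/50 → 1/40 → 1/30 → 1/25 → 1/20 → 1/15 → 1/13 → 1/10 — 4 stops slower (brighter).
Net change so far: 2 stops brighter. Offset with the aperture: f/5.6 → f/6.3 → f/7.1 → f/8 → f/9 → f/10 → f/11.

f/11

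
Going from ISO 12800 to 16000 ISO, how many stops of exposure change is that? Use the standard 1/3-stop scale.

1/3 stop

12800 → 16000 — count the steps: 1 third-stops = 1/3 stop.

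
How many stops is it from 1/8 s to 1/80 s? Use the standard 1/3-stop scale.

3 1/3 stops

1/8 → 1/10 → 1/13 → 1/15 → 1/20 → 1/25 → 1/30 → 1/40 → 1/50 → 1/60 → 1/80 — count the steps: 10 third-stops = 3 1/3 stops.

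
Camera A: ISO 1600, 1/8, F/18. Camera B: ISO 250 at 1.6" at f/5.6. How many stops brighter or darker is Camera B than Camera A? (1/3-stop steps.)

4 1/3 stops brighter

Aperture: f/18 → f/16 → f/14 → f/13 → f/11 → f/10 → f/9 → f/8 → f/7.1 → f/6.3 → f/5.6 — 3 1/3 stops larger aperture (brighter).
Shutter speed: 1/8 → 1/6 → 1/5 → 1/4 → 0.3 → 0.4 → 0.5 → 0.6 → 0.8 → 1 → 1.3 → 1.6 — 3 2/3 stops slower (brighter).
ISO: 1600 → 1250 → 1000 → 800 → 640 → 500 → 400 → 320 → 250 — 2 2/3 stops dropped (darker).
Net: +3 1/3 +3 2/3 −2 2/3 = +4 1/3 stops.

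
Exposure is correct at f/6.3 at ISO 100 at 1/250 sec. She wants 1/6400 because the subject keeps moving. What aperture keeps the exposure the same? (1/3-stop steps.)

Shutter speed: 1/250 → 1/320 → 1/400 → 1/500 → 1/640 → 1/800 → 1/1000 → 1/1250 → 1/1600 → 1/2000 → 1/2500 → 1/3200 → 1/4000 → 1/5000 → 1/6400 — 4 2/3 stops faster (darker).
Need 4 2/3 stops brighter from the aperture: f/6.3 → f/5.6 → f/5 → f/4.5 → f/4 → f/3.5 → f/3.2 → f/2.8 → f/2.5 → f/2.2 → f/2 → f/1.8 → f/1.6 → f/1.4 → f/1.2.

f/1.2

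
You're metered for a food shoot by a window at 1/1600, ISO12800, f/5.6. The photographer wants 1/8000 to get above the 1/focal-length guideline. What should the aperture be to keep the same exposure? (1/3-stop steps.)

Shutter speed: 1/1600 → 1/2000 → 1/2500 → 1/3200 → 1/4000 → 1/5000 → 1/6400 → 1/8000 — 2 1/3 stops shorter (darker).
Need 2 1/3 stops brighter from the aperture: f/5.6 → f/5 → f/4.5 → f/4 → f/3.5 → f/3.2 → f/2.8 → f/2.5.

f/2.5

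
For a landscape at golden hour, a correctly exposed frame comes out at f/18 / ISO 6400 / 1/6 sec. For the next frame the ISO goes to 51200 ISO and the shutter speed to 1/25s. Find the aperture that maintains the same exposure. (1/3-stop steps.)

f/25

ISO: 6400 → 8000 → 10000 → 12800 → 16000 → 20000 → 25600 → 32000 → 40000 → 51200 — 3 stops raised (brighter).
Shutter speed: 1/6 → 1/8 → 1/10 → 1/13 → 1/15 → 1/20 → 1/25 — 2 stops shorter (darker).
Net change so far: 1 stop brighter. Offset with the aperture: f/18 → f/20 → f/22 → f/25.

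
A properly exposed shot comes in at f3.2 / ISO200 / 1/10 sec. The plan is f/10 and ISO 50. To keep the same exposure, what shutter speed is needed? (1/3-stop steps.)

Aperture: f/3.2 → f/3.5 → f/4 → f/4.5 → f/5 → f/5.6 → f/6.3 → f/7.1 → f/8 → f/9 → f/10 — 3 1/3 stops smaller aperture (darker).
ISO: 200 → 160 → 125 → 100 → 80 → 64 → 50 — 2 stops lower (darker).
Net change so far: 5 1/3 stops darker. Offset with the shutter speed: 1/10 → 1/8 → 1/6 → 1/5 → 1/4 → 0.3 → 0.4 → 0.5 → 0.6 → 0.8 → 1 → 1.3 → 1.6 → 2 → 2.5 → 3.2 → 4.

4 s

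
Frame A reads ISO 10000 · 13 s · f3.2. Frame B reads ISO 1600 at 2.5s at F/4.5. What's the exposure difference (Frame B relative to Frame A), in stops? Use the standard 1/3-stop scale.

Aperture: f/3.2 → f/3.5 → f/4 → f/4.5 — 1 stop narrower (darker).
Shutter speed: 13 → 10 → 8 → 6 → 5 → 4 → 3.2 → 2.5 — 2 1/3 stops faster (darker).
ISO: 10000 → 8000 → 6400 → 5000 → 4000 → 3200 → 2500 → 2000 → 1600 — 2 2/3 stops lower (darker).
Net: −1 −2 1/3 −2 2/3 = −6 stops.

6 stops darker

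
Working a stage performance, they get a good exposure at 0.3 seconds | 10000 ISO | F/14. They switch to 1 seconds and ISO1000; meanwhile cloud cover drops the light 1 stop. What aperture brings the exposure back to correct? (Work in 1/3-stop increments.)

Scene light: 1 stop darker.
Shutter speed: 0.3 → 0.4 → 0.5 → 0.6 → 0.8 → 1 — 1 2/3 stops slower (brighter).
ISO: 10000 → 8000 → 6400 → 5000 → 4000 → 3200 → 2500 → 2000 → 1600 → 1250 → 1000 — 3 1/3 stops dropped (darker).
Net so far: 2 2/3 stops darker. Aperture: f/14 → f/13 → f/11 → f/10 → f/9 → f/8 → f/7.1 → f/6.3 → f/5.6.

f/5.6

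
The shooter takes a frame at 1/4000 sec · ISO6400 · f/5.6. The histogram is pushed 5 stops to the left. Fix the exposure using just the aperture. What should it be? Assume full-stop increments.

f/1.0

Underexposed by 5 stops → need 5 stops brighter.
Aperture: f/5.6 → f/4 → f/2.8 → f/2 → f/1.4 → f/1.0.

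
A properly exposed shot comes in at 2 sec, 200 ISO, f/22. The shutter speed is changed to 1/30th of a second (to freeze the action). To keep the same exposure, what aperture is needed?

Shutter speed: 2 → 1 → 1/2 → 1/4 → 1/8 → 1/15 → 1/30 — 6 stops shorter (darker).
Need 6 stops brighter from the aperture: f/22 → f/16 → f/11 → f/8 → f/5.6 → f/4 → f/2.8.

f/2.8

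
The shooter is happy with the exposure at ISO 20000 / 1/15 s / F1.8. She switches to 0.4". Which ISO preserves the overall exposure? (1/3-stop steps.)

Shutter speed: 1/15 → 1/13 → 1/10 → 1/8 → 1/6 → 1/5 → 1/4 → 0.3 → 0.4 — 2 2/3 stops slower (brighter).
Need 2 2/3 stops darker from the ISO: 20000 → 16000 → 12800 → 10000 → 8000 → 6400 → 5000 → 4000 → 3200.

ISO 3200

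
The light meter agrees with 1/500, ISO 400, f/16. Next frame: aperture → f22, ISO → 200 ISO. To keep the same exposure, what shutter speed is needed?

1/125s

Aperture: f/16 → f/22 — 1 stop stopped down (darker).
ISO: 400 → 200 — 1 stop lower (darker).
Net change so far: 2 stops darker. Offset with the shutter speed: 1/500 → 1/250 → 1/125.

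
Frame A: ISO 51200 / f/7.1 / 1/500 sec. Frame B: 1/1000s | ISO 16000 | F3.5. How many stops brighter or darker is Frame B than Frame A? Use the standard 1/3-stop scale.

2/3 stop darker

Aperture: f/7.1 → f/6.3 → f/5.6 → f/5 → f/4.5 → f/4 → f/3.5 — 2 stops wider (brighter).
Shutter speed: 1/500 → 1/640 → 1/800 → 1/1000 — 1 stop shorter (darker).
ISO: 51200 → 40000 → 32000 → 25600 → 20000 → 16000 — 1 2/3 stops dropped (darker).
Net: +2 −1 −1 2/3 = −2/3 stops.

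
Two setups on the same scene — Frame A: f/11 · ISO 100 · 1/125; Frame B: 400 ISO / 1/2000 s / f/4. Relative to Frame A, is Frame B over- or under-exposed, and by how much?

1 stop brighter

Aperture: f/11 → f/8 → f/5.6 → f/4 — 3 stops opened up (brighter).
Shutter speed: 1/125 → 1/250 → 1/500 → 1/1000 → 1/2000 — 4 stops faster (darker).
ISO: 100 → 200 → 400 — 2 stops higher (brighter).
Net: +3 −4 +2 = +1 stop.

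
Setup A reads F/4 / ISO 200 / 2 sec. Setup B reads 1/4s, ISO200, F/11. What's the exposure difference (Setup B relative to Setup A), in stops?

6 stops darker

Aperture: f/4 → f/5.6 → f/8 → f/11 — 3 stops narrower (darker).
Shutter speed: 2 → 1 → 1/2 → 1/4 — 3 stops shorter (darker).
ISO: unchanged.
Net: −3 −3 = −6 stops.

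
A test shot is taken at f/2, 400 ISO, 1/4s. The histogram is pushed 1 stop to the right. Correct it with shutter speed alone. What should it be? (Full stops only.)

1/8s

Overexposed by 1 stop → need 1 stop darker.
Shutter speed: 1/4 → 1/8.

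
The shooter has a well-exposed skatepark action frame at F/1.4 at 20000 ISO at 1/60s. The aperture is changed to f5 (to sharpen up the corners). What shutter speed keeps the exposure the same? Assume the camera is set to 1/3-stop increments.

1/5s

Aperture: f/1.4 → f/1.6 → f/1.8 → f/2 → f/2.2 → f/2.5 → f/2.8 → f/3.2 → f/3.5 → f/4 → f/4.5 → f/5 — 3 2/3 stops narrower (darker).
Need 3 2/3 stops brighter from the shutter speed: 1/60 → 1/50 → 1/40 → 1/30 → 1/25 → 1/20 → 1/15 → 1/13 → 1/10 → 1/8 → 1/6 → 1/5.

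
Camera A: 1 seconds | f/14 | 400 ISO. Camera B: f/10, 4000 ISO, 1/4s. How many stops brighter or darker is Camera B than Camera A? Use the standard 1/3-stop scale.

2 1/3 stops brighter

Aperture: f/14 → f/13 → f/11 → f/10 — 1 stop larger aperture (brighter).
Shutter speed: 1 → 0.8 → 0.6 → 0.5 → 0.4 → 0.3 → 1/4 — 2 stops shorter (darker).
ISO: 400 → 500 → 640 → 800 → 1000 → 1250 → 1600 → 2000 → 2500 → 3200 → 4000 — 3 1/3 stops higher (brighter).
Net: +1 −2 +3 1/3 = +2 1/3 stops.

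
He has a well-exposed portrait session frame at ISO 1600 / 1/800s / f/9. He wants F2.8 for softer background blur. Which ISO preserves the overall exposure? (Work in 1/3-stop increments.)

ISO 160

Aperture: f/9 → f/8 → f/7.1 → f/6.3 → f/5.6 → f/5 → f/4.5 → f/4 → f/3.5 → f/3.2 → f/2.8 — 3 1/3 stops larger aperture (brighter).
Need 3 1/3 stops darker from the ISO: 1600 → 1250 → 1000 → 800 → 640 → 500 → 400 → 320 → 250 → 200 → 160.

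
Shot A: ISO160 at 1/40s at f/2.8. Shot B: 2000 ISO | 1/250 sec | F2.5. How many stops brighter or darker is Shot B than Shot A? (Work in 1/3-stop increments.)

1 1/3 stops brighter

Aperture: f/2.8 → f/2.5 — 1/3 stop larger aperture (brighter).
Shutter speed: 1/40 → 1/50 → 1/60 → 1/80 → 1/100 → 1/125 → 1/160 → 1/200 → 1/250 — 2 2/3 stops faster (darker).
ISO: 160 → 200 → 250 → 320 → 400 → 500 → 640 → 800 → 1000 → 1250 → 1600 → 2000 — 3 2/3 stops higher (brighter).
Net: +1/3 −2 2/3 +3 2/3 = +1 1/3 stops.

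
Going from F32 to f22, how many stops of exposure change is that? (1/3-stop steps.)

1 stop

f/32 → f/29 → f/25 → f/22 — count the steps: 3 third-stops = 1 stop.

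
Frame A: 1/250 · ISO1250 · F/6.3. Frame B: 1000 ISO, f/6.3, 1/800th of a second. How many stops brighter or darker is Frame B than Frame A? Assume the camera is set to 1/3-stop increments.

2 stops darker

Aperture: unchanged.
Shutter speed: 1/250 → 1/320 → 1/400 → 1/500 → 1/640 → 1/800 — 1 2/3 stops shorter (darker).
ISO: 1250 → 1000 — 1/3 stop dropped (darker).
Net: −1 2/3 −1/3 = −2 stops.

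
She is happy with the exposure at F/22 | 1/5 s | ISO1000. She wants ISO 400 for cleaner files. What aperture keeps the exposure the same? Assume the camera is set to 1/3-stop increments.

ISO: 1000 → 800 → 640 → 500 → 400 — 1 1/3 stops dropped (darker).
Need 1 1/3 stops brighter from the aperture: f/22 → f/20 → f/18 → f/16 → f/14.

f/14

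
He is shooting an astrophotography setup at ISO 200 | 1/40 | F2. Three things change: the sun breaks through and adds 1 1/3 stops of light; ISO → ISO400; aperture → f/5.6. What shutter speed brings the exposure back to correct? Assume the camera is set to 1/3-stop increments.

1/25s

Scene light: 1 1/3 stops brighter.
ISO: 200 → 250 → 320 → 400 — 1 stop higher (brighter).
Aperture: f/2 → f/2.2 → f/2.5 → f/2.8 → f/3.2 → f/3.5 → f/4 → f/4.5 → f/5 → f/5.6 — 3 stops smaller aperture (darker).
Net so far: 2/3 stop darker. Shutter speed: 1/40 → 1/30 → 1/25.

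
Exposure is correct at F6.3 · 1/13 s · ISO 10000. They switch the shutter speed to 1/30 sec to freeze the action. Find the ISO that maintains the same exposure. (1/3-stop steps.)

Shutter speed: 1/13 → 1/15 → 1/20 → 1/25 → 1/30 — 1 1/3 stops shorter (darker).
Need 1 1/3 stops brighter from the ISO: 10000 → 12800 → 16000 → 20000 → 25600.

ISO 25600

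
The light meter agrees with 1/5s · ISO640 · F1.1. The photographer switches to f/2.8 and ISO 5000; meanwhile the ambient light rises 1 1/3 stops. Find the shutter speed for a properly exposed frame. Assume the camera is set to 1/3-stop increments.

Scene light: 1 1/3 stops brighter.
Aperture: f/1.1 → f/1.2 → f/1.4 → f/1.6 → f/1.8 → f/2 → f/2.2 → f/2.5 → f/2.8 — 2 2/3 stops smaller aperture (darker).
ISO: 640 → 800 → 1000 → 1250 → 1600 → 2000 → 2500 → 3200 → 4000 → 5000 — 3 stops raised (brighter).
Net so far: 1 2/3 stops brighter. Shutter speed: 1/5 → 1/6 → 1/8 → 1/10 → 1/13 → 1/15.

1/15s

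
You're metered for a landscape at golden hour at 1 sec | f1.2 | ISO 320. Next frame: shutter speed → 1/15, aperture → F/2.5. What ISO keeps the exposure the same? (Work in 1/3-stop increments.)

Shutter speed: 1 → 0.8 → 0.6 → 0.5 → 0.4 → 0.3 → 1/4 → 1/5 → 1/6 → 1/8 → 1/10 → 1/13 → 1/15 — 4 stops faster (darker).
Aperture: f/1.2 → f/1.4 → f/1.6 → f/1.8 → f/2 → f/2.2 → f/2.5 — 2 stops narrower (darker).
Net change so far: 6 stops darker. Offset with the ISO: 320 → 400 → 500 → 640 → 800 → 1000 → 1250 → 1600 → 2000 → 2500 → 3200 → 4000 → 5000 → 6400 → 8000 → 10000 → 12800 → 16000 → 20000.

ISO 20000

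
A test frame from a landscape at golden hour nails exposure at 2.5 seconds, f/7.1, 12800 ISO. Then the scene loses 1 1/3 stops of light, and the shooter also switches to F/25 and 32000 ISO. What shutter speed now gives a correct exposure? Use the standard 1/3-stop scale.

Scene light: 1 1/3 stops darker.
Aperture: f/7.1 → f/8 → f/9 → f/10 → f/11 → f/13 → f/14 → f/16 → f/18 → f/20 → f/22 → f/25 — 3 2/3 stops narrower (darker).
ISO: 12800 → 16000 → 20000 → 25600 → 32000 — 1 1/3 stops raised (brighter).
Net so far: 3 2/3 stops darker. Shutter speed: 2.5 → 3.2 → 4 → 5 → 6 → 8 → 10 → 13 → 15 → 20 → 25 → 30.

30 s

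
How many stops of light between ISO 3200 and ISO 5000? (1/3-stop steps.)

2/3 stop

3200 → 4000 → 5000 — count the steps: 2 third-stops = 2/3 stop.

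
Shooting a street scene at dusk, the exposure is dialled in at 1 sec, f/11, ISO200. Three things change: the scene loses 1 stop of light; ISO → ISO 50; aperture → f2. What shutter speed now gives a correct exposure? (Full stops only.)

Scene light: 1 stop darker.
ISO: 200 → 100 → 50 — 2 stops dropped (darker).
Aperture: f/11 → f/8 → f/5.6 → f/4 → f/2.8 → f/2 — 5 stops wider (brighter).
Net so far: 2 stops brighter. Shutter speed: 1 → 1/2 → 1/4.

1/4s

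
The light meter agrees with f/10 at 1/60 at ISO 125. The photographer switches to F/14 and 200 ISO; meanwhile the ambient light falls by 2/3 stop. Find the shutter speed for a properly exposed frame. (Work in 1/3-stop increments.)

1/30s

Scene light: 2/3 stop darker.
Aperture: f/10 → f/11 → f/13 → f/14 — 1 stop stopped down (darker).
ISO: 125 → 160 → 200 — 2/3 stop higher (brighter).
Net so far: 1 stop darker. Shutter speed: 1/60 → 1/50 → 1/40 → 1/30.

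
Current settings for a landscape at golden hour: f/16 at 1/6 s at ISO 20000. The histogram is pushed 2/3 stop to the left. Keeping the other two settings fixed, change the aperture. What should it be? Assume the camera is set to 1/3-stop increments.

Underexposed by 2/3 stop → need 2/3 stop brighter.
Aperture: f/16 → f/14 → f/13.

f/13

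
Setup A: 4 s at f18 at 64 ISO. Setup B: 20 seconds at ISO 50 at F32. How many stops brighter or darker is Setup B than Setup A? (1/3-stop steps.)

1/3 stop brighter

Aperture: f/18 → f/20 → f/22 → f/25 → f/29 → f/32 — 1 2/3 stops narrower (darker).
Shutter speed: 4 → 5 → 6 → 8 → 10 → 13 → 15 → 20 — 2 1/3 stops slower (brighter).
ISO: 64 → 50 — 1/3 stop dropped (darker).
Net: −1 2/3 +2 1/3 −1/3 = +1/3 stops.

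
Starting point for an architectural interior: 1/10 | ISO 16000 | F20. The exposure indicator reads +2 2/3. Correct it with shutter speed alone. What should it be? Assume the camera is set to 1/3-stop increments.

1/60s

Overexposed by 2 2/3 stops → need 2 2/3 stops darker.
Shutter speed: 1/10 → 1/13 → 1/15 → 1/20 → 1/25 → 1/30 → 1/40 → 1/50 → 1/60.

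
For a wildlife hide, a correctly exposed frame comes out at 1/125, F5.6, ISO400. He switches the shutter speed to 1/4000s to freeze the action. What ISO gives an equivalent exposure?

ISO 12800

Shutter speed: 1/125 → 1/250 → 1/500 → 1/1000 → 1/2000 → 1/4000 — 5 stops faster (darker).
Need 5 stops brighter from the ISO: 400 → 800 → 1600 → 3200 → 6400 → 12800.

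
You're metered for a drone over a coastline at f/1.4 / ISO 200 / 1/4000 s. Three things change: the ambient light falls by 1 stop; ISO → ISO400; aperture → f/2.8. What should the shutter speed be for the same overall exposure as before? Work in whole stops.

1/1000s

Scene light: 1 stop darker.
ISO: 200 → 400 — 1 stop raised (brighter).
Aperture: f/1.4 → f/2 → f/2.8 — 2 stops smaller aperture (darker).
Net so far: 2 stops darker. Shutter speed: 1/4000 → 1/2000 → 1/1000.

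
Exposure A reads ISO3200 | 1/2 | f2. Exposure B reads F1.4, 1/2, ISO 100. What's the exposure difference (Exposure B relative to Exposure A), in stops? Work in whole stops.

Aperture: f/2 → f/1.4 — 1 stop opened up (brighter).
Shutter speed: unchanged.
ISO: 3200 → 1600 → 800 → 400 → 200 → 100 — 5 stops dropped (darker).
Net: +1 −5 = −4 stops.

4 stops darker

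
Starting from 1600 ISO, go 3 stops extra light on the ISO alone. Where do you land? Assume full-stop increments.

ISO 12800

ISO: 1600 → 3200 → 6400 → 12800 — 3 stops higher (brighter).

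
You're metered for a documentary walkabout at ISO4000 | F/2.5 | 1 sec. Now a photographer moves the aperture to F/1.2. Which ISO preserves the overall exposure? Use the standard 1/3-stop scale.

Aperture: f/2.5 → f/2.2 → f/2 → f/1.8 → f/1.6 → f/1.4 → f/1.2 — 2 stops opened up (brighter).
Need 2 stops darker from the ISO: 4000 → 3200 → 2500 → 2000 → 1600 → 1250 → 1000.

ISO 1000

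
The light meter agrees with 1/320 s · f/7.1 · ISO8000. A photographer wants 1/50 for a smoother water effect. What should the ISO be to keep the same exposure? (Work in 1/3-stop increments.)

Shutter speed: 1/320 → 1/250 → 1/200 → 1/160 → 1/125 → 1/100 → 1/80 → 1/60 → 1/50 — 2 2/3 stops longer (brighter).
Need 2 2/3 stops darker from the ISO: 8000 → 6400 → 5000 → 4000 → 3200 → 2500 → 2000 → 1600 → 1250.

ISO 1250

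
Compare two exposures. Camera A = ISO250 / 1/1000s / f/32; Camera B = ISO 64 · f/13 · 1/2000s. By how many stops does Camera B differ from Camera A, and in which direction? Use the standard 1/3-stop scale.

1/3 stop darker

Aperture: f/32 → f/29 → f/25 → f/22 → f/20 → f/18 → f/16 → f/14 → f/13 — 2 2/3 stops opened up (brighter).
Shutter speed: 1/1000 → 1/1250 → 1/1600 → 1/2000 — 1 stop faster (darker).
ISO: 250 → 200 → 160 → 125 → 100 → 80 → 64 — 2 stops dropped (darker).
Net: +2 2/3 −1 −2 = −1/3 stops.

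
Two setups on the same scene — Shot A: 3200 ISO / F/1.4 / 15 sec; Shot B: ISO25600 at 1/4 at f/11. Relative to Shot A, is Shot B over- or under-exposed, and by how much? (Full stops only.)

Aperture: f/1.4 → f/2 → f/2.8 → f/4 → f/5.6 → f/8 → f/11 — 6 stops stopped down (darker).
Shutter speed: 15 → 8 → 4 → 2 → 1 → 1/2 → 1/4 — 6 stops shorter (darker).
ISO: 3200 → 6400 → 12800 → 25600 — 3 stops higher (brighter).
Net: −6 −6 +3 = −9 stops.

9 stops darker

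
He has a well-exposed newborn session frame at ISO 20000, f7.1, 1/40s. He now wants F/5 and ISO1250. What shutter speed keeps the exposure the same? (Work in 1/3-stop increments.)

1/5s

Aperture: f/7.1 → f/6.3 → f/5.6 → f/5 — 1 stop wider (brighter).
ISO: 20000 → 16000 → 12800 → 10000 → 8000 → 6400 → 5000 → 4000 → 3200 → 2500 → 2000 → 1600 → 1250 — 4 stops dropped (darker).
Net change so far: 3 stops darker. Offset with the shutter speed: 1/40 → 1/30 → 1/25 → 1/20 → 1/15 → 1/13 → 1/10 → 1/8 → 1/6 → 1/5.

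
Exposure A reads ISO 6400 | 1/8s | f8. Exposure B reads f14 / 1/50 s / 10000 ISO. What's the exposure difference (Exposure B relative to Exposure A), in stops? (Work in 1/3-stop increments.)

3 2/3 stops darker

Aperture: f/8 → f/9 → f/10 → f/11 → f/13 → f/14 — 1 2/3 stops narrower (darker).
Shutter speed: 1/8 → 1/10 → 1/13 → 1/15 → 1/20 → 1/25 → 1/30 → 1/40 → 1/50 — 2 2/3 stops faster (darker).
ISO: 6400 → 8000 → 10000 — 2/3 stop raised (brighter).
Net: −1 2/3 −2 2/3 +2/3 = −3 2/3 stops.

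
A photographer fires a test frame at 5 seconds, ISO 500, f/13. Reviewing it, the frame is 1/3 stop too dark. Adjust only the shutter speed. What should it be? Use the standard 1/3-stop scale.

Underexposed by 1/3 stop → need 1/3 stop brighter.
Shutter speed: 5 → 6.

6 s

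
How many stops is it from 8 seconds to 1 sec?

3 stops

8 → 4 → 2 → 1 — count the steps: 3 stops.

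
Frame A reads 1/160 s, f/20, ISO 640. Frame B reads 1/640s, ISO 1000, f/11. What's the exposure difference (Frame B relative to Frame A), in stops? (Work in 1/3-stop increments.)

1/3 stop brighter

Aperture: f/20 → f/18 → f/16 → f/14 → f/13 → f/11 — 1 2/3 stops larger aperture (brighter).
Shutter speed: 1/160 → 1/200 → 1/250 → 1/320 → 1/400 → 1/500 → 1/640 — 2 stops faster (darker).
ISO: 640 → 800 → 1000 — 2/3 stop raised (brighter).
Net: +1 2/3 −2 +2/3 = +1/3 stops.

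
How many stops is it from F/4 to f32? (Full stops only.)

f/4 → f/5.6 → f/8 → f/11 → f/16 → f/22 → f/32 — count the steps: 6 stops.

6 stops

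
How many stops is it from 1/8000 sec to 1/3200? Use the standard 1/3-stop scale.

1/8000 → 1/6400 → 1/5000 → 1/4000 → 1/3200 — count the steps: 4 third-stops = 1 1/3 stops.

1 1/3 stops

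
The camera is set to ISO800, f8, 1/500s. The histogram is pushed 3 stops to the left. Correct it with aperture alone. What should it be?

f/2.8

Underexposed by 3 stops → need 3 stops brighter.
Aperture: f/8 → f/5.6 → f/4 → f/2.8.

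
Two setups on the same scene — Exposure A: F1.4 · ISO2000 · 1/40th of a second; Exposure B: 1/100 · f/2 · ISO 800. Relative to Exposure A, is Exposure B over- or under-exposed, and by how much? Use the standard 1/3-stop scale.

3 2/3 stops darker

Aperture: f/1.4 → f/1.6 → f/1.8 → f/2 — 1 stop smaller aperture (darker).
Shutter speed: 1/40 → 1/50 → 1/60 → 1/80 → 1/100 — 1 1/3 stops shorter (darker).
ISO: 2000 → 1600 → 1250 → 1000 → 800 — 1 1/3 stops dropped (darker).
Net: −1 −1 1/3 −1 1/3 = −3 2/3 stops.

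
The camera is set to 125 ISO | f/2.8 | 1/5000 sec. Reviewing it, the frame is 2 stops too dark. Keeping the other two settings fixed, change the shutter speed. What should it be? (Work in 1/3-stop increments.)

1/1250s

Underexposed by 2 stops → need 2 stops brighter.
Shutter speed: 1/5000 → 1/4000 → 1/3200 → 1/2500 → 1/2000 → 1/1600 → 1/1250.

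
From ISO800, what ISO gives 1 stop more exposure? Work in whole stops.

ISO: 800 → 1600 — 1 stop raised (brighter).

ISO 1600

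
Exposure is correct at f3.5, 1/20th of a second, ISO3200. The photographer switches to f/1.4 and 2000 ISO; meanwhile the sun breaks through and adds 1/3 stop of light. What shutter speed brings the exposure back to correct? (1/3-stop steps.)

1/100s

Scene light: 1/3 stop brighter.
Aperture: f/3.5 → f/3.2 → f/2.8 → f/2.5 → f/2.2 → f/2 → f/1.8 → f/1.6 → f/1.4 — 2 2/3 stops opened up (brighter).
ISO: 3200 → 2500 → 2000 — 2/3 stop lower (darker).
Net so far: 2 1/3 stops brighter. Shutter speed: 1/20 → 1/25 → 1/30 → 1/40 → 1/50 → 1/60 → 1/80 → 1/100.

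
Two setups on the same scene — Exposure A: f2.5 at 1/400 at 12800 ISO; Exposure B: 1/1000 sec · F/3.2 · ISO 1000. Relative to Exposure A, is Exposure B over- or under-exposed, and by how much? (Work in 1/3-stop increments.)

Aperture: f/2.5 → f/2.8 → f/3.2 — 2/3 stop narrower (darker).
Shutter speed: 1/400 → 1/500 → 1/640 → 1/800 → 1/1000 — 1 1/3 stops faster (darker).
ISO: 12800 → 10000 → 8000 → 6400 → 5000 → 4000 → 3200 → 2500 → 2000 → 1600 → 1250 → 1000 — 3 2/3 stops lower (darker).
Net: −2/3 −1 1/3 −3 2/3 = −5 2/3 stops.

5 2/3 stops darker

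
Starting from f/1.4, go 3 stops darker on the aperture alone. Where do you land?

Aperture: f/1.4 → f/2 → f/2.8 → f/4 — 3 stops smaller aperture (darker).

f/4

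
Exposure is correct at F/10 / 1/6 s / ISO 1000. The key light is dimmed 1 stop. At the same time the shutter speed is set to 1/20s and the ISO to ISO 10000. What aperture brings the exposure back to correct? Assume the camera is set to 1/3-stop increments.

Scene light: 1 stop darker.
Shutter speed: 1/6 → 1/8 → 1/10 → 1/13 → 1/15 → 1/20 — 1 2/3 stops faster (darker).
ISO: 1000 → 1250 → 1600 → 2000 → 2500 → 3200 → 4000 → 5000 → 6400 → 8000 → 10000 — 3 1/3 stops higher (brighter).
Net so far: 2/3 stop brighter. Aperture: f/10 → f/11 → f/13.

f/13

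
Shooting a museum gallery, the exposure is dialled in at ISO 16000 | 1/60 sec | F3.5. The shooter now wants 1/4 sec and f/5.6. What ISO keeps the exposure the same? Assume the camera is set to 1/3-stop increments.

Shutter speed: 1/60 → 1/50 → 1/40 → 1/30 → 1/25 → 1/20 → 1/15 → 1/13 → 1/10 → 1/8 → 1/6 → 1/5 → 1/4 — 4 stops slower (brighter).
Aperture: f/3.5 → f/4 → f/4.5 → f/5 → f/5.6 — 1 1/3 stops smaller aperture (darker).
Net change so far: 2 2/3 stops brighter. Offset with the ISO: 16000 → 12800 → 10000 → 8000 → 6400 → 5000 → 4000 → 3200 → 2500.

ISO 2500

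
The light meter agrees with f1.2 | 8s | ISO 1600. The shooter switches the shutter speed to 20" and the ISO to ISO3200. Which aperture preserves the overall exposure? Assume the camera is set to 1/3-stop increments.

Shutter speed: 8 → 10 → 13 → 15 → 20 — 1 1/3 stops slower (brighter).
ISO: 1600 → 2000 → 2500 → 3200 — 1 stop raised (brighter).
Net change so far: 2 1/3 stops brighter. Offset with the aperture: f/1.2 → f/1.4 → f/1.6 → f/1.8 → f/2 → f/2.2 → f/2.5 → f/2.8.

f/2.8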